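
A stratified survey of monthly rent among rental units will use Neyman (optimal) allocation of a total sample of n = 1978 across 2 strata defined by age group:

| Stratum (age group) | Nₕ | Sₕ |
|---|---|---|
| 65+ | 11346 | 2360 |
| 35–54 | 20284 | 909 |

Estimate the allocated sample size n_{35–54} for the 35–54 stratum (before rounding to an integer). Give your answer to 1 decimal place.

Neyman allocation: nₕ = n·NₕSₕ / Σⱼ NⱼSⱼ.
Σ NⱼSⱼ = 11346·2360 + 20284·909 = 4.5214716 × 10^7.
n_{35–54} = 1978·20284·909 / (4.5214716 × 10^7) = 806.6.

806.6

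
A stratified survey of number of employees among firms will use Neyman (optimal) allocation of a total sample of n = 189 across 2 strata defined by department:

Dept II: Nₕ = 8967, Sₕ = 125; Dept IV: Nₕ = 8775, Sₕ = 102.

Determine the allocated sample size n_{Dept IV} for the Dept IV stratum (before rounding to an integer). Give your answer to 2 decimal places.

83.91

Neyman allocation: nₕ = n·NₕSₕ / Σⱼ NⱼSⱼ.
Σ NⱼSⱼ = 8967·125 + 8775·102 = 2.015925 × 10^6.
n_{Dept IV} = 189·8775·102 / (2.015925 × 10^6) = 83.91.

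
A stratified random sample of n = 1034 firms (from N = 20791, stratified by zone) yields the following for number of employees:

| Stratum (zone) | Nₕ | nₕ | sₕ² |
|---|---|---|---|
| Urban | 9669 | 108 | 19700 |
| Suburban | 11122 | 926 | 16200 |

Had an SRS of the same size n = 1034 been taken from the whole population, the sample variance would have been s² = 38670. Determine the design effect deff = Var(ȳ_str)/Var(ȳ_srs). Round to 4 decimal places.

1.2268

Var(ȳ_str) = Σ Wₕ²(1−fₕ)sₕ²/nₕ with Wₕ = Nₕ/20791:
  Urban: (9669/20791)²·(1−108/9669)·19700/108 = 39.010058
  Suburban: (11122/20791)²·(1−926/11122)·16200/926 = 4.5895065
  → Var(ȳ_str) = 43.599565.
Var(ȳ_srs) = (1 − 1034/20791)·38670/1034 = 35.538513.
deff = 43.599565 / 35.538513 = 1.2268.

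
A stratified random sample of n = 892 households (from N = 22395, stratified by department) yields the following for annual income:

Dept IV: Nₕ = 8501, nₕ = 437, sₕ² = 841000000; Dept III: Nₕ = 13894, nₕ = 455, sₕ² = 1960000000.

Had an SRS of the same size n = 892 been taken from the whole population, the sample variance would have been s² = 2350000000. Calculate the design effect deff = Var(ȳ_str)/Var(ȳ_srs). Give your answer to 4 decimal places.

Var(ȳ_str) = Σ Wₕ²(1−fₕ)sₕ²/nₕ with Wₕ = Nₕ/22395:
  Dept IV: (8501/22395)²·(1−437/8501)·841000000/437 = 263046.76
  Dept III: (13894/22395)²·(1−455/13894)·1960000000/455 = 1.6037504 × 10^6
  → Var(ȳ_str) = 1.8667972 × 10^6.
Var(ȳ_srs) = (1 − 892/22395)·2350000000/892 = 2.529595 × 10^6.
deff = (1.8667972 × 10^6) / (2.529595 × 10^6) = 0.7380.

0.7380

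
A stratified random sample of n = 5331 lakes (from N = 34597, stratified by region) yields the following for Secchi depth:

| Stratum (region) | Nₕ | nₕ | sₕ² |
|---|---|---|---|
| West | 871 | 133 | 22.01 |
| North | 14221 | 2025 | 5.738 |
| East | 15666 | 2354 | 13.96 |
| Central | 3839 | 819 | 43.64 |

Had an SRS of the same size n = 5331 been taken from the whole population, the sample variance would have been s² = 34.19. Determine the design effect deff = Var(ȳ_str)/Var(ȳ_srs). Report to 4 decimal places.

Var(ȳ_str) = Σ Wₕ²(1−fₕ)sₕ²/nₕ with Wₕ = Nₕ/34597:
  West: (871/34597)²·(1−133/871)·22.01/133 = 8.8872221 × 10^-5
  North: (14221/34597)²·(1−2025/14221)·5.738/2025 = 4.1058794 × 10^-4
  East: (15666/34597)²·(1−2354/15666)·13.96/2354 = 0.0010332455
  Central: (3839/34597)²·(1−819/3839)·43.64/819 = 5.1611801 × 10^-4
  → Var(ȳ_str) = 0.0020488237.
Var(ȳ_srs) = (1 − 5331/34597)·34.19/5331 = 0.0054251949.
deff = 0.0020488237 / 0.0054251949 = 0.3776.

0.3776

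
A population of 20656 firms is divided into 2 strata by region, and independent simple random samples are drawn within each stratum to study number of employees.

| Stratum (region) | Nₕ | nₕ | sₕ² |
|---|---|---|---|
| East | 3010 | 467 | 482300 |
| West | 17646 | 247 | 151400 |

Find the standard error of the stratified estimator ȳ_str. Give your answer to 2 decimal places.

Var(ȳ_str) = Σₕ Wₕ²(1 − fₕ)sₕ²/nₕ with Wₕ = Nₕ/N, N = 20656.
East: Wₕ = 0.14572037; term = 0.14572037²·(1 − 0.15514950)·482300/467 = 18.527669.
West: Wₕ = 0.85427963; term = 0.85427963²·(1 − 0.01399751)·151400/247 = 441.06951.
Sum = 459.59718.
SE = √(459.59718) = 21.44.

21.44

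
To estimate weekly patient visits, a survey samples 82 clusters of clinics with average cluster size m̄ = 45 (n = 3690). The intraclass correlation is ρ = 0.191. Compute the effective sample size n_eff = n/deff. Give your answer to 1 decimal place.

392.4

deff = 1 + (45 − 1)·0.191 = 1 + 8.404 = 9.404.
n_eff = 3690 / 9.404 = 392.4.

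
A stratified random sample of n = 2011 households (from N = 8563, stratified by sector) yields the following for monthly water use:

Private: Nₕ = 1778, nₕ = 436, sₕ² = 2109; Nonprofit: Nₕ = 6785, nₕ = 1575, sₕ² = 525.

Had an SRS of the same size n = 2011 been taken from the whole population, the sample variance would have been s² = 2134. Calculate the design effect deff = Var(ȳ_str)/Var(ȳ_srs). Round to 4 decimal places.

0.3918

Var(ȳ_str) = Σ Wₕ²(1−fₕ)sₕ²/nₕ with Wₕ = Nₕ/8563:
  Private: (1778/8563)²·(1−436/1778)·2109/436 = 0.15740643
  Nonprofit: (6785/8563)²·(1−1575/6785)·525/1575 = 0.16069947
  → Var(ȳ_str) = 0.3181059.
Var(ȳ_srs) = (1 − 2011/8563)·2134/2011 = 0.81195188.
deff = 0.3181059 / 0.81195188 = 0.3918.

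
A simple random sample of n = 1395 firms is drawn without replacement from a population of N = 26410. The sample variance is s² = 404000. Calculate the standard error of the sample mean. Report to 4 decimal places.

16.5623

Under SRS without replacement, Var(ȳ) = (1 − f)·s²/n with f = n/N = 1395/26410 = 0.05282090.
Var(ȳ) = (1 − 0.05282090)·404000/1395 = 0.94717910·289.60573 = 274.3085.
SE(ȳ) = √(274.3085) = 16.5623.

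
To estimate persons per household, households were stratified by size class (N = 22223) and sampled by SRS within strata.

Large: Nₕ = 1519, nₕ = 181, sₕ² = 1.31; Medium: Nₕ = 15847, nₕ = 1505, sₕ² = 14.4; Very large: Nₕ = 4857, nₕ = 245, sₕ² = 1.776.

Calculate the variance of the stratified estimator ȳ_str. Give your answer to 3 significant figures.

Var(ȳ_str) = Σₕ Wₕ²(1 − fₕ)sₕ²/nₕ with Wₕ = Nₕ/N, N = 22223.
Large: Wₕ = 0.06835261; term = 0.06835261²·(1 − 0.11915734)·1.31/181 = 2.9785249 × 10^-5.
Medium: Wₕ = 0.71309004; term = 0.71309004²·(1 − 0.09497066)·14.4/1505 = 0.0044032911.
Very large: Wₕ = 0.21855735; term = 0.21855735²·(1 − 0.05044266)·1.776/245 = 3.287978 × 10^-4.
Sum = 0.0047618741.

0.00476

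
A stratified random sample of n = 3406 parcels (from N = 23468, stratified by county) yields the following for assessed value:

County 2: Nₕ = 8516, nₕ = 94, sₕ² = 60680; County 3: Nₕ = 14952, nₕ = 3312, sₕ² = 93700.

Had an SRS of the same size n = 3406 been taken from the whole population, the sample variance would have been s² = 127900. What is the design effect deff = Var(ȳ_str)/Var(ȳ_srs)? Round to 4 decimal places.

Var(ȳ_str) = Σ Wₕ²(1−fₕ)sₕ²/nₕ with Wₕ = Nₕ/23468:
  County 2: (8516/23468)²·(1−94/8516)·60680/94 = 84.065238
  County 3: (14952/23468)²·(1−3312/14952)·93700/3312 = 8.940244
  → Var(ȳ_str) = 93.005482.
Var(ȳ_srs) = (1 − 3406/23468)·127900/3406 = 32.101405.
deff = 93.005482 / 32.101405 = 2.8972.

2.8972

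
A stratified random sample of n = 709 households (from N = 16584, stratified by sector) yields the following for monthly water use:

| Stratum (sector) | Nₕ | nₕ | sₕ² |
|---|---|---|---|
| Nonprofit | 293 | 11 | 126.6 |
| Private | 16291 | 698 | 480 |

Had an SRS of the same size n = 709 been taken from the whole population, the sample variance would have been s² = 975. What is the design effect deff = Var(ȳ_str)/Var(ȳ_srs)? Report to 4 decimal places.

0.4851

Var(ȳ_str) = Σ Wₕ²(1−fₕ)sₕ²/nₕ with Wₕ = Nₕ/16584:
  Nonprofit: (293/16584)²·(1−11/293)·126.6/11 = 0.0034576352
  Private: (16291/16584)²·(1−698/16291)·480/698 = 0.63516222
  → Var(ȳ_str) = 0.63861986.
Var(ȳ_srs) = (1 − 709/16584)·975/709 = 1.3163847.
deff = 0.63861986 / 1.3163847 = 0.4851.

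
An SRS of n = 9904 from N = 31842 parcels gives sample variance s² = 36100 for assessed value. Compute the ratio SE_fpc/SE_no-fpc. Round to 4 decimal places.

f = n/N = 9904/31842 = 0.31103574.
SE_no-fpc = √(s²/n) = 1.9091862; SE_fpc = √((1−f)s²/n) = 1.5846984.
Ratio = √(1−f) = 0.83003871.

0.8300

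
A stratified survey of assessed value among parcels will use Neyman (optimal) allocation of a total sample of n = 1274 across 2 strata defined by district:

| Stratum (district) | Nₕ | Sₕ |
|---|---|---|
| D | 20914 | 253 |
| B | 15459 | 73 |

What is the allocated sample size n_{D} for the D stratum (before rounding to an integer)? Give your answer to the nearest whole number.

1050

Neyman allocation: nₕ = n·NₕSₕ / Σⱼ NⱼSⱼ.
Σ NⱼSⱼ = 20914·253 + 15459·73 = 6.419749 × 10^6.
n_{D} = 1274·20914·253 / (6.419749 × 10^6) = 1050.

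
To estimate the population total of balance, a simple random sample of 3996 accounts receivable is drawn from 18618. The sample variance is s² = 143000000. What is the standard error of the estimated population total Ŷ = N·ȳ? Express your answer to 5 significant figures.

Var(Ŷ) = N²·Var(ȳ) = N²·(1 − n/N)·s²/n.
f = 3996/18618 = 0.21463100; Var(ȳ) = 0.78536900·143000000/3996 = 28105.047.
Var(Ŷ) = 18618² · 28105.047 = 9.7420503 × 10^12.
SE(Ŷ) = √(9.7420503 × 10^12) = 3.1212 × 10^6.

3.1212 × 10^6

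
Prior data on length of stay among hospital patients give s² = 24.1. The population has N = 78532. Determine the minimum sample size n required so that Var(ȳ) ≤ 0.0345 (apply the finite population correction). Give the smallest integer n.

Without fpc, n₀ = s²/D = 24.1/0.0345 = 698.5507.
With fpc, (1 − n/N)·s²/n ≤ D requires n ≥ n₀/(1 + n₀/N) = 698.5507/(1 + 698.5507/78532) = 692.3918.
Rounding up, n = 693.

693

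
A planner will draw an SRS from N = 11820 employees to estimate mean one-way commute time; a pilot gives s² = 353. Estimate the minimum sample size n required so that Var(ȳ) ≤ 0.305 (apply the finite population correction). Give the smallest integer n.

1055

Without fpc, n₀ = s²/D = 353/0.305 = 1157.3770.
With fpc, (1 − n/N)·s²/n ≤ D requires n ≥ n₀/(1 + n₀/N) = 1157.3770/(1 + 1157.3770/11820) = 1054.1573.
Rounding up, n = 1055.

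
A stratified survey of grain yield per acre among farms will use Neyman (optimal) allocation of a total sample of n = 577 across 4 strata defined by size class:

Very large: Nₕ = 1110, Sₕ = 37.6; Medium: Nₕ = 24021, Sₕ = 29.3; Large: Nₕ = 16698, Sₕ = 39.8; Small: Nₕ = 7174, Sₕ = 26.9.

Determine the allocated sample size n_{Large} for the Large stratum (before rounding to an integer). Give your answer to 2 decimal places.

Neyman allocation: nₕ = n·NₕSₕ / Σⱼ NⱼSⱼ.
Σ NⱼSⱼ = 1110·37.6 + 24021·29.3 + 16698·39.8 + 7174·26.9 = 1.6031123 × 10^6.
n_{Large} = 577·16698·39.8 / (1.6031123 × 10^6) = 239.20.

239.20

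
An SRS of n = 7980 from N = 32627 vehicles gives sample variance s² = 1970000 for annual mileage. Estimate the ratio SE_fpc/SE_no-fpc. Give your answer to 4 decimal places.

0.8691

f = n/N = 7980/32627 = 0.24458271.
SE_no-fpc = √(s²/n) = 15.712007; SE_fpc = √((1−f)s²/n) = 13.656051.
Ratio = √(1−f) = 0.86914745.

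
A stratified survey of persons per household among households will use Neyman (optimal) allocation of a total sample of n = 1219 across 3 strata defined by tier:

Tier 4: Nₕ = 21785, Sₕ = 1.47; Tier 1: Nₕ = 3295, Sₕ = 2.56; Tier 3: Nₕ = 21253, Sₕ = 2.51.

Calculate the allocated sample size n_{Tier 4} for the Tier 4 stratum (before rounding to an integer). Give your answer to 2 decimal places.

Neyman allocation: nₕ = n·NₕSₕ / Σⱼ NⱼSⱼ.
Σ NⱼSⱼ = 21785·1.47 + 3295·2.56 + 21253·2.51 = 93804.18.
n_{Tier 4} = 1219·21785·1.47 / 93804.18 = 416.16.

416.16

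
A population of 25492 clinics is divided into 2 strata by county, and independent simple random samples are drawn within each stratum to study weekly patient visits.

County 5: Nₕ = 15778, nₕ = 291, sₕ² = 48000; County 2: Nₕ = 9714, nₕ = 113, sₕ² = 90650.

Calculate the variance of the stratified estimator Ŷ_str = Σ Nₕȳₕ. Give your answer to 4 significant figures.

1.151 × 10^11

Var(Ŷ_str) = Σₕ Nₕ²(1 − fₕ)sₕ²/nₕ.
County 5: 15778²·(1 − 291/15778)·48000/291 = 4.0305796 × 10^10.
County 2: 9714²·(1 − 113/9714)·90650/113 = 7.4817628 × 10^10.
Sum = 1.1512342 × 10^11.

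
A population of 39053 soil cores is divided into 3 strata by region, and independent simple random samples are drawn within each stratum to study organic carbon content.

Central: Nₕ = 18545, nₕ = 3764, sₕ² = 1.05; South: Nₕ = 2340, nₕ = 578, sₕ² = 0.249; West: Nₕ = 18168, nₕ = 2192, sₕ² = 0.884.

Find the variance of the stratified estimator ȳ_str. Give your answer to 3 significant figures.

1.28 × 10^-4

Var(ȳ_str) = Σₕ Wₕ²(1 − fₕ)sₕ²/nₕ with Wₕ = Nₕ/N, N = 39053.
Central: Wₕ = 0.47486749; term = 0.47486749²·(1 − 0.20296576)·1.05/3764 = 5.0137369 × 10^-5.
South: Wₕ = 0.05991857; term = 0.05991857²·(1 − 0.24700855)·0.249/578 = 1.1646206 × 10^-6.
West: Wₕ = 0.46521394; term = 0.46521394²·(1 − 0.12065170)·0.884/2192 = 7.6749947 × 10^-5.
Sum = 1.2805194 × 10^-4.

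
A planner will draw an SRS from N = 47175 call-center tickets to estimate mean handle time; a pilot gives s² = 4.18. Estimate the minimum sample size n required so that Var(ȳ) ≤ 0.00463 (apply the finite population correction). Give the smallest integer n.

Without fpc, n₀ = s²/D = 4.18/0.00463 = 902.8078.
With fpc, (1 − n/N)·s²/n ≤ D requires n ≥ n₀/(1 + n₀/N) = 902.8078/(1 + 902.8078/47175) = 885.8548.
Rounding up, n = 886.

886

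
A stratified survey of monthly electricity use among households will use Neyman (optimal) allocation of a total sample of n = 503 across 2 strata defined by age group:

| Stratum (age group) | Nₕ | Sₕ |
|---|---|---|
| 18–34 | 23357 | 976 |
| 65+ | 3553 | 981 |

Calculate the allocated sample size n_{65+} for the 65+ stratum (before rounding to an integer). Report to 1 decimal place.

Neyman allocation: nₕ = n·NₕSₕ / Σⱼ NⱼSⱼ.
Σ NⱼSⱼ = 23357·976 + 3553·981 = 2.6281925 × 10^7.
n_{65+} = 503·3553·981 / (2.6281925 × 10^7) = 66.7.

66.7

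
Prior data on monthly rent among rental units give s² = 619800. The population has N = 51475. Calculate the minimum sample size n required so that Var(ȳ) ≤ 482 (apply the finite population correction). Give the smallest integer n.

Without fpc, n₀ = s²/D = 619800/482 = 1285.8921.
With fpc, (1 − n/N)·s²/n ≤ D requires n ≥ n₀/(1 + n₀/N) = 1285.8921/(1 + 1285.8921/51475) = 1254.5522.
Rounding up, n = 1255.

1255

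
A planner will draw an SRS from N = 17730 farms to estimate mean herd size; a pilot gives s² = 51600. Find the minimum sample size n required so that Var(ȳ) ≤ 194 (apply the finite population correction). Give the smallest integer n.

Without fpc, n₀ = s²/D = 51600/194 = 265.9794.
With fpc, (1 − n/N)·s²/n ≤ D requires n ≥ n₀/(1 + n₀/N) = 265.9794/(1 + 265.9794/17730) = 262.0482.
Rounding up, n = 263.

263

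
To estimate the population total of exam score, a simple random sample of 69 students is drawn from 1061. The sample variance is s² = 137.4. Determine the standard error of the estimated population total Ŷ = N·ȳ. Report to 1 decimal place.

Var(Ŷ) = N²·Var(ȳ) = N²·(1 − n/N)·s²/n.
f = 69/1061 = 0.06503299; Var(ȳ) = 0.93496701·137.4/69 = 1.8618039.
Var(Ŷ) = 1061² · 1.8618039 = 2.0958717 × 10^6.
SE(Ŷ) = √(2.0958717 × 10^6) = 1447.7.

1447.7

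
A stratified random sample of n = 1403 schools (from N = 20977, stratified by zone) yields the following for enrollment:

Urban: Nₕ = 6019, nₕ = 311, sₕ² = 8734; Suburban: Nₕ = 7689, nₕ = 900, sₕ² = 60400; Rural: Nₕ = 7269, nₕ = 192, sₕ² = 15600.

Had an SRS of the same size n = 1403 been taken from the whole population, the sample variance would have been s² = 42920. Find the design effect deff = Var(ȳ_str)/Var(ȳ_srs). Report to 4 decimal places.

Var(ȳ_str) = Σ Wₕ²(1−fₕ)sₕ²/nₕ with Wₕ = Nₕ/20977:
  Urban: (6019/20977)²·(1−311/6019)·8734/311 = 2.1926754
  Suburban: (7689/20977)²·(1−900/7689)·60400/900 = 7.9612881
  Rural: (7269/20977)²·(1−192/7269)·15600/192 = 9.4986192
  → Var(ȳ_str) = 19.652583.
Var(ȳ_srs) = (1 − 1403/20977)·42920/1403 = 28.545539.
deff = 19.652583 / 28.545539 = 0.6885.

0.6885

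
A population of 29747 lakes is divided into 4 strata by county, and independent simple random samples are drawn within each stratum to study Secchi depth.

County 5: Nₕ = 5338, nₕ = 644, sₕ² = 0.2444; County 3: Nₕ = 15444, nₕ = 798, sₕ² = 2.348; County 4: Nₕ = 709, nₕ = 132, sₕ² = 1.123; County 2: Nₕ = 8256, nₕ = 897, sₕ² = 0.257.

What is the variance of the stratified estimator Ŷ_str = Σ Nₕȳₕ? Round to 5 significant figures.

Var(Ŷ_str) = Σₕ Nₕ²(1 − fₕ)sₕ²/nₕ.
County 5: 5338²·(1 − 644/5338)·0.2444/644 = 9509.0469.
County 3: 15444²·(1 − 798/15444)·2.348/798 = 665539.79.
County 4: 709²·(1 − 132/709)·1.123/132 = 3480.3897.
County 2: 8256²·(1 − 897/8256)·0.257/897 = 17407.21.
Sum = 695936.44.

695940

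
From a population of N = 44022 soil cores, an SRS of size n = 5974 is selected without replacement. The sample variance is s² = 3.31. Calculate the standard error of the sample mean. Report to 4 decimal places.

0.0219

Under SRS without replacement, Var(ȳ) = (1 − f)·s²/n with f = n/N = 5974/44022 = 0.13570487.
Var(ȳ) = (1 − 0.13570487)·3.31/5974 = 0.86429513·5.5406763 × 10^-4 = 4.7887795 × 10^-4.
SE(ȳ) = √(4.7887795 × 10^-4) = 0.0219.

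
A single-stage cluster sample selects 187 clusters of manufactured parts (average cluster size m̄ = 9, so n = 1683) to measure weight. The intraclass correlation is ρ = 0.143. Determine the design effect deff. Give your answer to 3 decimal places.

2.144

deff = 1 + (9 − 1)·0.143 = 1 + 1.144 = 2.144.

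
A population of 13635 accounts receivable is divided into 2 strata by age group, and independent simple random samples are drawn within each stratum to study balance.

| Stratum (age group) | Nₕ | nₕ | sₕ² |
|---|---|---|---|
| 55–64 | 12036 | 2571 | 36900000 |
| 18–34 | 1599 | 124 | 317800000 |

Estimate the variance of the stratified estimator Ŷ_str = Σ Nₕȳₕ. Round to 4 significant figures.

7.680 × 10^12

Var(Ŷ_str) = Σₕ Nₕ²(1 − fₕ)sₕ²/nₕ.
55–64: 12036²·(1 − 2571/12036)·36900000/2571 = 1.6350351 × 10^12.
18–34: 1599²·(1 − 124/1599)·317800000/124 = 6.0446713 × 10^12.
Sum = 7.6797064 × 10^12.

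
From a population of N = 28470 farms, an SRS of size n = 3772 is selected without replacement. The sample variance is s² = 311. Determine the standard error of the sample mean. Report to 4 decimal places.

0.2674

Under SRS without replacement, Var(ȳ) = (1 − f)·s²/n with f = n/N = 3772/28470 = 0.13249034.
Var(ȳ) = (1 − 0.13249034)·311/3772 = 0.86750966·0.082449629 = 0.071525849.
SE(ȳ) = √(0.071525849) = 0.2674.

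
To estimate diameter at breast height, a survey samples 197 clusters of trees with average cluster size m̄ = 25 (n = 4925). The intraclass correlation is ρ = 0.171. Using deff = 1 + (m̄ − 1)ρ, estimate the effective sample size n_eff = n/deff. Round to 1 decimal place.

964.9

deff = 1 + (25 − 1)·0.171 = 1 + 4.104 = 5.104.
n_eff = 4925 / 5.104 = 964.9.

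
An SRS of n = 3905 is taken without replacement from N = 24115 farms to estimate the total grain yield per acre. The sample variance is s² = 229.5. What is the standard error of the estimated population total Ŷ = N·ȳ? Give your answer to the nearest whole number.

Var(Ŷ) = N²·Var(ȳ) = N²·(1 − n/N)·s²/n.
f = 3905/24115 = 0.16193241; Var(ȳ) = 0.83806759·229.5/3905 = 0.049253908.
Var(Ŷ) = 24115² · 0.049253908 = 2.8642784 × 10^7.
SE(Ŷ) = √(2.8642784 × 10^7) = 5352.

5352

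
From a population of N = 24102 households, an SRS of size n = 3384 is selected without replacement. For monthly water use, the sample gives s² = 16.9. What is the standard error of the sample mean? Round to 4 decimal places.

Under SRS without replacement, Var(ȳ) = (1 − f)·s²/n with f = n/N = 3384/24102 = 0.14040329.
Var(ȳ) = (1 − 0.14040329)·16.9/3384 = 0.85959671·0.0049940898 = 0.0042929032.
SE(ȳ) = √(0.0042929032) = 0.0655.

0.0655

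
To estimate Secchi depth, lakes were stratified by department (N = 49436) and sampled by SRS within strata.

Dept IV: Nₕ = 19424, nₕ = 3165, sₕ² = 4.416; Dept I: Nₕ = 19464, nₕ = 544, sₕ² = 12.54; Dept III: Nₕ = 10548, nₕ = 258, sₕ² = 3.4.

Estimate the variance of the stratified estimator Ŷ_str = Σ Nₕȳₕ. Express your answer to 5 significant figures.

1.0360 × 10^7

Var(Ŷ_str) = Σₕ Nₕ²(1 − fₕ)sₕ²/nₕ.
Dept IV: 19424²·(1 − 3165/19424)·4.416/3165 = 440643.99.
Dept I: 19464²·(1 − 544/19464)·12.54/544 = 8.4889087 × 10^6.
Dept III: 10548²·(1 − 258/10548)·3.4/258 = 1.4303579 × 10^6.
Sum = 1.0359911 × 10^7.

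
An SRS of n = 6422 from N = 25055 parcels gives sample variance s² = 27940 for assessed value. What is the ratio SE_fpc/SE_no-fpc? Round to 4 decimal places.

f = n/N = 6422/25055 = 0.25631610.
SE_no-fpc = √(s²/n) = 2.0858259; SE_fpc = √((1−f)s²/n) = 1.7987559.
Ratio = √(1−f) = 0.86237109.

0.8624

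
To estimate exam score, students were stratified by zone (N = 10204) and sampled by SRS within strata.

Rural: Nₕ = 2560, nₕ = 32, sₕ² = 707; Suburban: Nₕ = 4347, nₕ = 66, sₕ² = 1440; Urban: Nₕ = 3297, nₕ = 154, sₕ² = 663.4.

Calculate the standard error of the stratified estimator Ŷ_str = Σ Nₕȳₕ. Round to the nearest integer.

24365

Var(Ŷ_str) = Σₕ Nₕ²(1 − fₕ)sₕ²/nₕ.
Rural: 2560²·(1 − 32/2560)·707/32 = 1.4298368 × 10^8.
Suburban: 4347²·(1 − 66/4347)·1440/66 = 4.0602561 × 10^8.
Urban: 3297²·(1 − 154/3297)·663.4/154 = 4.4639372 × 10^7.
Sum = 5.9364866 × 10^8.
SE = √(5.9364866 × 10^8) = 24365.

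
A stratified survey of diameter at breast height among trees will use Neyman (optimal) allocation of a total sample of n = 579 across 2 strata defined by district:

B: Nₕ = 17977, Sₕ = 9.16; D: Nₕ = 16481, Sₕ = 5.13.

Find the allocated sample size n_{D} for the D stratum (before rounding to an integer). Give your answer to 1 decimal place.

196.4

Neyman allocation: nₕ = n·NₕSₕ / Σⱼ NⱼSⱼ.
Σ NⱼSⱼ = 17977·9.16 + 16481·5.13 = 249216.85.
n_{D} = 579·16481·5.13 / 249216.85 = 196.4.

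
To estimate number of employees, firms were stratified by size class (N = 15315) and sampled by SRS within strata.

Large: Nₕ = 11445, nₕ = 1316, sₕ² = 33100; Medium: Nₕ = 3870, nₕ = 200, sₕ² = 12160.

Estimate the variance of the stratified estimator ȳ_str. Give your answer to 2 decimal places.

16.11

Var(ȳ_str) = Σₕ Wₕ²(1 − fₕ)sₕ²/nₕ with Wₕ = Nₕ/N, N = 15315.
Large: Wₕ = 0.74730656; term = 0.74730656²·(1 − 0.11498471)·33100/1316 = 12.431412.
Medium: Wₕ = 0.25269344; term = 0.25269344²·(1 − 0.05167959)·12160/200 = 3.6816848.
Sum = 16.113097.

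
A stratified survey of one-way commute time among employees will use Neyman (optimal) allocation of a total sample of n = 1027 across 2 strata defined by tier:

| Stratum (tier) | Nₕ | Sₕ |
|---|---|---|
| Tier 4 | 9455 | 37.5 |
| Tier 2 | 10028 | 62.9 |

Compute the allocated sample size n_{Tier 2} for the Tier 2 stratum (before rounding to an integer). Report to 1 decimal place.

Neyman allocation: nₕ = n·NₕSₕ / Σⱼ NⱼSⱼ.
Σ NⱼSⱼ = 9455·37.5 + 10028·62.9 = 985323.7.
n_{Tier 2} = 1027·10028·62.9 / 985323.7 = 657.4.

657.4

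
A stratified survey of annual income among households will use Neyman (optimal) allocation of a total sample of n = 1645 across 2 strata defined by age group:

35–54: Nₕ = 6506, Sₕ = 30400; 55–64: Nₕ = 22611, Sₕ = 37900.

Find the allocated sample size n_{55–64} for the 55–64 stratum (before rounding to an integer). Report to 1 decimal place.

Neyman allocation: nₕ = n·NₕSₕ / Σⱼ NⱼSⱼ.
Σ NⱼSⱼ = 6506·30400 + 22611·37900 = 1.0547393 × 10^9.
n_{55–64} = 1645·22611·37900 / (1.0547393 × 10^9) = 1336.5.

1336.5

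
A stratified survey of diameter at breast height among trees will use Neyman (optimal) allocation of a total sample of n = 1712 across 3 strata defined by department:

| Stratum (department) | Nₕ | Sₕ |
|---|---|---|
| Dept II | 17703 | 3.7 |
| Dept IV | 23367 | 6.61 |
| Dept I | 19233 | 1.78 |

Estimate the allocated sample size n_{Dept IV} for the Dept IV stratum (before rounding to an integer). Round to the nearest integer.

Neyman allocation: nₕ = n·NₕSₕ / Σⱼ NⱼSⱼ.
Σ NⱼSⱼ = 17703·3.7 + 23367·6.61 + 19233·1.78 = 254191.71.
n_{Dept IV} = 1712·23367·6.61 / 254191.71 = 1040.

1040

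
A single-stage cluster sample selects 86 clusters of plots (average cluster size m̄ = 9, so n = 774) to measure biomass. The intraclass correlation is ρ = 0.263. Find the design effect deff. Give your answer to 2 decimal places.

deff = 1 + (9 − 1)·0.263 = 1 + 2.104 = 3.104.

3.10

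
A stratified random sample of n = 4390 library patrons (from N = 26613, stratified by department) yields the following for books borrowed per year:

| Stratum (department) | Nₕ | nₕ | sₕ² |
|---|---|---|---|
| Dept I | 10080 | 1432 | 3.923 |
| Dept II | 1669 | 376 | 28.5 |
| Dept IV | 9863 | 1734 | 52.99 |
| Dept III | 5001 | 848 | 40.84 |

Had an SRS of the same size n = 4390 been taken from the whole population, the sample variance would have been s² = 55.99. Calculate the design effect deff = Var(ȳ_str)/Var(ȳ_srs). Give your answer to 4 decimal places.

0.5108

Var(ȳ_str) = Σ Wₕ²(1−fₕ)sₕ²/nₕ with Wₕ = Nₕ/26613:
  Dept I: (10080/26613)²·(1−1432/10080)·3.923/1432 = 3.3718158 × 10^-4
  Dept II: (1669/26613)²·(1−376/1669)·28.5/376 = 2.3095332 × 10^-4
  Dept IV: (9863/26613)²·(1−1734/9863)·52.99/1734 = 0.0034594202
  Dept III: (5001/26613)²·(1−848/5001)·40.84/848 = 0.0014122806
  → Var(ȳ_str) = 0.0054398357.
Var(ȳ_srs) = (1 − 4390/26613)·55.99/4390 = 0.010650127.
deff = 0.0054398357 / 0.010650127 = 0.5108.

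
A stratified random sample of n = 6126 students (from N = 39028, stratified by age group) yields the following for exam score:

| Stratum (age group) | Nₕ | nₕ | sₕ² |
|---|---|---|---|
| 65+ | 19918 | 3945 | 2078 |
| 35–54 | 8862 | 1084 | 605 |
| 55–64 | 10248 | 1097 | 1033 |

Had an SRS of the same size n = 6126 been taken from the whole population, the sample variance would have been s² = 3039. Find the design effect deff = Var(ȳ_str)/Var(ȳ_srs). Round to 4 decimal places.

Var(ȳ_str) = Σ Wₕ²(1−fₕ)sₕ²/nₕ with Wₕ = Nₕ/39028:
  65+: (19918/39028)²·(1−3945/19918)·2078/3945 = 0.11002165
  35–54: (8862/39028)²·(1−1084/8862)·605/1084 = 0.025256501
  55–64: (10248/39028)²·(1−1097/10248)·1033/1097 = 0.05797607
  → Var(ȳ_str) = 0.19325422.
Var(ȳ_srs) = (1 − 6126/39028)·3039/6126 = 0.4182151.
deff = 0.19325422 / 0.4182151 = 0.4621.

0.4621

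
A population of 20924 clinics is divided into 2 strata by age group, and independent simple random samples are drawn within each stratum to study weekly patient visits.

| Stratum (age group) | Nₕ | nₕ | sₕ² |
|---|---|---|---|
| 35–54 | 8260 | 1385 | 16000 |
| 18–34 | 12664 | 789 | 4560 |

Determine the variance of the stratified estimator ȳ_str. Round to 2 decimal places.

Var(ȳ_str) = Σₕ Wₕ²(1 − fₕ)sₕ²/nₕ with Wₕ = Nₕ/N, N = 20924.
35–54: Wₕ = 0.39476200; term = 0.39476200²·(1 − 0.16767554)·16000/1385 = 1.4984199.
18–34: Wₕ = 0.60523800; term = 0.60523800²·(1 − 0.06230259)·4560/789 = 1.9851939.
Sum = 3.4836138.

3.48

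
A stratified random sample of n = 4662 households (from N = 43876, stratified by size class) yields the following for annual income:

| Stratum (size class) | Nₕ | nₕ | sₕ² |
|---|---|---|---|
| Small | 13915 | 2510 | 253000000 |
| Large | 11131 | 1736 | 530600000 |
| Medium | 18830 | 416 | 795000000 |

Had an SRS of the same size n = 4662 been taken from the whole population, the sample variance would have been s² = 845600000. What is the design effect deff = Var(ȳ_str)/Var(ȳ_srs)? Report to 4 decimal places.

Var(ȳ_str) = Σ Wₕ²(1−fₕ)sₕ²/nₕ with Wₕ = Nₕ/43876:
  Small: (13915/43876)²·(1−2510/13915)·253000000/2510 = 8309.4302
  Large: (11131/43876)²·(1−1736/11131)·530600000/1736 = 16603.301
  Medium: (18830/43876)²·(1−416/18830)·795000000/416 = 344205.81
  → Var(ȳ_str) = 369118.54.
Var(ȳ_srs) = (1 − 4662/43876)·845600000/4662 = 162108.89.
deff = 369118.54 / 162108.89 = 2.2770.

2.2770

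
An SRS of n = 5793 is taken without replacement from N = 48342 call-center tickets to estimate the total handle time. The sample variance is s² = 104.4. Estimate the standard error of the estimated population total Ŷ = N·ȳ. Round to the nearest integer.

6088

Var(Ŷ) = N²·Var(ȳ) = N²·(1 − n/N)·s²/n.
f = 5793/48342 = 0.11983368; Var(ȳ) = 0.88016632·104.4/5793 = 0.015862138.
Var(Ŷ) = 48342² · 0.015862138 = 3.7069007 × 10^7.
SE(Ŷ) = √(3.7069007 × 10^7) = 6088.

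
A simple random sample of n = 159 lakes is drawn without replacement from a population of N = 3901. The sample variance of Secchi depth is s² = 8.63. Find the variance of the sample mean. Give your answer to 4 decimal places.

0.0521

Under SRS without replacement, Var(ȳ) = (1 − f)·s²/n with f = n/N = 159/3901 = 0.04075878.
Var(ȳ) = (1 − 0.04075878)·8.63/159 = 0.95924122·0.05427673 = 0.052064476.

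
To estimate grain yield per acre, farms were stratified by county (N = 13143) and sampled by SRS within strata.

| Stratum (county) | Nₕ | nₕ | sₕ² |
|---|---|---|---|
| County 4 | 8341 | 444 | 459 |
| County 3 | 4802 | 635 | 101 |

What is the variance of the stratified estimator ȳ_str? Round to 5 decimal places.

Var(ȳ_str) = Σₕ Wₕ²(1 − fₕ)sₕ²/nₕ with Wₕ = Nₕ/N, N = 13143.
County 4: Wₕ = 0.63463441; term = 0.63463441²·(1 − 0.05323103)·459/444 = 0.39420394.
County 3: Wₕ = 0.36536559; term = 0.36536559²·(1 − 0.13223657)·101/635 = 0.018424864.
Sum = 0.4126288.

0.41263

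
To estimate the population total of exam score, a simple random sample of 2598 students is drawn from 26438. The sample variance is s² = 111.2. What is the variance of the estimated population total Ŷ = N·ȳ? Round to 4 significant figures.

Var(Ŷ) = N²·Var(ȳ) = N²·(1 − n/N)·s²/n.
f = 2598/26438 = 0.09826765; Var(ȳ) = 0.90173235·111.2/2598 = 0.038596088.
Var(Ŷ) = 26438² · 0.038596088 = 2.6977424 × 10^7.

2.698 × 10^7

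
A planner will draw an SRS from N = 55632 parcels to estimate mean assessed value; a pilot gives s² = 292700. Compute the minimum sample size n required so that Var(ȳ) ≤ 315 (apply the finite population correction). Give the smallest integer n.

914

Without fpc, n₀ = s²/D = 292700/315 = 929.2063.
With fpc, (1 − n/N)·s²/n ≤ D requires n ≥ n₀/(1 + n₀/N) = 929.2063/(1 + 929.2063/55632) = 913.9410.
Rounding up, n = 914.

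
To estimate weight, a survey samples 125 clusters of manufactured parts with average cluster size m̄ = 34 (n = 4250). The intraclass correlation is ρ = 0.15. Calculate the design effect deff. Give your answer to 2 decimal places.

deff = 1 + (34 − 1)·0.15 = 1 + 4.95 = 5.95.

5.95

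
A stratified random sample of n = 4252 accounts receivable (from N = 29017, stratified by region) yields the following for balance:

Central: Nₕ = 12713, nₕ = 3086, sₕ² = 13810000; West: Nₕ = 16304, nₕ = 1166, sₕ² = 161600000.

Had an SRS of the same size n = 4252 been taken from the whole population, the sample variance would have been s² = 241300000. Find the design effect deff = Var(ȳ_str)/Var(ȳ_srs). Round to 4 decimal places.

Var(ȳ_str) = Σ Wₕ²(1−fₕ)sₕ²/nₕ with Wₕ = Nₕ/29017:
  Central: (12713/29017)²·(1−3086/12713)·13810000/3086 = 650.47672
  West: (16304/29017)²·(1−1166/16304)·161600000/1166 = 40625.662
  → Var(ȳ_str) = 41276.139.
Var(ȳ_srs) = (1 − 4252/29017)·241300000/4252 = 48433.95.
deff = 41276.139 / 48433.95 = 0.8522.

0.8522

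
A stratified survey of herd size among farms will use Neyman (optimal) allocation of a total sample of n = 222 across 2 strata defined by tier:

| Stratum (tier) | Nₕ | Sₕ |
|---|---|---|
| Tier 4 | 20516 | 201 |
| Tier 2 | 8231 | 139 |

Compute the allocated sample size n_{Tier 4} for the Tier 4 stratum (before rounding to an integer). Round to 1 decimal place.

Neyman allocation: nₕ = n·NₕSₕ / Σⱼ NⱼSⱼ.
Σ NⱼSⱼ = 20516·201 + 8231·139 = 5.267825 × 10^6.
n_{Tier 4} = 222·20516·201 / (5.267825 × 10^6) = 173.8.

173.8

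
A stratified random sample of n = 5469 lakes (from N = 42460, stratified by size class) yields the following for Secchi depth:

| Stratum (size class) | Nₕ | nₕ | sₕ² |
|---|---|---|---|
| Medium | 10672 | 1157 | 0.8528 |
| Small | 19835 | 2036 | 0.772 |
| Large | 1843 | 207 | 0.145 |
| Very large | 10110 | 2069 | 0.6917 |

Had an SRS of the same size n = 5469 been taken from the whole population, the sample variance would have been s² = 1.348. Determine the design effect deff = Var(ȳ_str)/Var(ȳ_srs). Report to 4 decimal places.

0.6148

Var(ȳ_str) = Σ Wₕ²(1−fₕ)sₕ²/nₕ with Wₕ = Nₕ/42460:
  Medium: (10672/42460)²·(1−1157/10672)·0.8528/1157 = 4.1515327 × 10^-5
  Small: (19835/42460)²·(1−2036/19835)·0.772/2036 = 7.4251863 × 10^-5
  Large: (1843/42460)²·(1−207/1843)·0.145/207 = 1.1715108 × 10^-6
  Very large: (10110/42460)²·(1−2069/10110)·0.6917/2069 = 1.5075042 × 10^-5
  → Var(ȳ_str) = 1.3201374 × 10^-4.
Var(ȳ_srs) = (1 − 5469/42460)·1.348/5469 = 2.1473263 × 10^-4.
deff = (1.3201374 × 10^-4) / (2.1473263 × 10^-4) = 0.6148.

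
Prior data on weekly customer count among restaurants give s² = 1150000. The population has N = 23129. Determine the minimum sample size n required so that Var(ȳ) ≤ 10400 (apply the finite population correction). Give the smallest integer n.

111

Without fpc, n₀ = s²/D = 1150000/10400 = 110.5769.
With fpc, (1 − n/N)·s²/n ≤ D requires n ≥ n₀/(1 + n₀/N) = 110.5769/(1 + 110.5769/23129) = 110.0508.
Rounding up, n = 111.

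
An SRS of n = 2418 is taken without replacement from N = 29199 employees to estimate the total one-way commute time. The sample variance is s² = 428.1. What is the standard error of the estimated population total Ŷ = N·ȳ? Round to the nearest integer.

11766

Var(Ŷ) = N²·Var(ȳ) = N²·(1 − n/N)·s²/n.
f = 2418/29199 = 0.08281106; Var(ȳ) = 0.91718894·428.1/2418 = 0.16238569.
Var(Ŷ) = 29199² · 0.16238569 = 1.3844705 × 10^8.
SE(Ŷ) = √(1.3844705 × 10^8) = 11766.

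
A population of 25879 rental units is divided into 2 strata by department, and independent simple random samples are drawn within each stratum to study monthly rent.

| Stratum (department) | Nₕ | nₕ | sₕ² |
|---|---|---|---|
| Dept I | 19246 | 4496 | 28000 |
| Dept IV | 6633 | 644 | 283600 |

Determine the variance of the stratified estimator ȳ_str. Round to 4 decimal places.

Var(ȳ_str) = Σₕ Wₕ²(1 − fₕ)sₕ²/nₕ with Wₕ = Nₕ/N, N = 25879.
Dept I: Wₕ = 0.74369180; term = 0.74369180²·(1 − 0.23360698)·28000/4496 = 2.6397892.
Dept IV: Wₕ = 0.25630820; term = 0.25630820²·(1 − 0.09709031)·283600/644 = 26.120993.
Sum = 28.760782.

28.7608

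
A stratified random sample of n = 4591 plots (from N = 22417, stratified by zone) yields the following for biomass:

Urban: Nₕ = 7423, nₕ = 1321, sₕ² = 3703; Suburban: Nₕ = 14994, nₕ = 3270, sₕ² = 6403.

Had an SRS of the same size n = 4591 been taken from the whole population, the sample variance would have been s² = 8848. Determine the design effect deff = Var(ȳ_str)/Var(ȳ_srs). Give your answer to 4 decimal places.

Var(ȳ_str) = Σ Wₕ²(1−fₕ)sₕ²/nₕ with Wₕ = Nₕ/22417:
  Urban: (7423/22417)²·(1−1321/7423)·3703/1321 = 0.25266645
  Suburban: (14994/22417)²·(1−3270/14994)·6403/3270 = 0.68497399
  → Var(ȳ_str) = 0.93764044.
Var(ȳ_srs) = (1 − 4591/22417)·8848/4591 = 1.5325485.
deff = 0.93764044 / 1.5325485 = 0.6118.

0.6118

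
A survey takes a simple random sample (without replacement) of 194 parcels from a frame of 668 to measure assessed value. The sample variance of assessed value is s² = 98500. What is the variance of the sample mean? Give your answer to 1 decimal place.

Under SRS without replacement, Var(ȳ) = (1 − f)·s²/n with f = n/N = 194/668 = 0.29041916.
Var(ȳ) = (1 − 0.29041916)·98500/194 = 0.70958084·507.73196 = 360.27687.

360.3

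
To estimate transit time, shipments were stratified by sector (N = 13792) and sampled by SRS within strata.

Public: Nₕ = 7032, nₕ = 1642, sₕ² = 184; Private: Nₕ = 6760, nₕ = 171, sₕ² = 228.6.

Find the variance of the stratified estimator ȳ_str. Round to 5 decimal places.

0.33536

Var(ȳ_str) = Σₕ Wₕ²(1 − fₕ)sₕ²/nₕ with Wₕ = Nₕ/N, N = 13792.
Public: Wₕ = 0.50986079; term = 0.50986079²·(1 − 0.23350398)·184/1642 = 0.02232841.
Private: Wₕ = 0.49013921; term = 0.49013921²·(1 − 0.02529586)·228.6/171 = 0.31303422.
Sum = 0.33536263.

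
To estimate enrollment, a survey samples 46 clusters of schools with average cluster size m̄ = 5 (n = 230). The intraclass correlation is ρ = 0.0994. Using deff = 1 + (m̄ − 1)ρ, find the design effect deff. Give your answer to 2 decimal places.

deff = 1 + (5 − 1)·0.0994 = 1 + 0.3976 = 1.3976.

1.40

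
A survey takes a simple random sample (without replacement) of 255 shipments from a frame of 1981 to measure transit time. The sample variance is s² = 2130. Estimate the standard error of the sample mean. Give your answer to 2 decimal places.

Under SRS without replacement, Var(ȳ) = (1 − f)·s²/n with f = n/N = 255/1981 = 0.12872287.
Var(ȳ) = (1 − 0.12872287)·2130/255 = 0.87127713·8.3529412 = 7.2777266.
SE(ȳ) = √(7.2777266) = 2.70.

2.70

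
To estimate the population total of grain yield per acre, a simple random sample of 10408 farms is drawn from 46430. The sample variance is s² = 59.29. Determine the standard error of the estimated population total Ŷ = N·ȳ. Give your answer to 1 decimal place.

3086.7

Var(Ŷ) = N²·Var(ȳ) = N²·(1 − n/N)·s²/n.
f = 10408/46430 = 0.22416541; Var(ȳ) = 0.77583459·59.29/10408 = 0.0044196035.
Var(Ŷ) = 46430² · 0.0044196035 = 9.5275377 × 10^6.
SE(Ŷ) = √(9.5275377 × 10^6) = 3086.7.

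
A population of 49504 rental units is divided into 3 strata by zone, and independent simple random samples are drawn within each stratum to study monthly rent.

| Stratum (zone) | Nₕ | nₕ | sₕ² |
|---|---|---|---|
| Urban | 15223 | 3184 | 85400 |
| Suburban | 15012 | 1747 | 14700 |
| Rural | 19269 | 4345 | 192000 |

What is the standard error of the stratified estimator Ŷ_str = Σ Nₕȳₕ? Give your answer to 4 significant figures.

Var(Ŷ_str) = Σₕ Nₕ²(1 − fₕ)sₕ²/nₕ.
Urban: 15223²·(1 − 3184/15223)·85400/3184 = 4.915588 × 10^9.
Suburban: 15012²·(1 − 1747/15012)·14700/1747 = 1.6755996 × 10^9.
Rural: 19269²·(1 − 4345/19269)·192000/4345 = 1.2707376 × 10^10.
Sum = 1.9298564 × 10^10.
SE = √(1.9298564 × 10^10) = 138900.

138900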